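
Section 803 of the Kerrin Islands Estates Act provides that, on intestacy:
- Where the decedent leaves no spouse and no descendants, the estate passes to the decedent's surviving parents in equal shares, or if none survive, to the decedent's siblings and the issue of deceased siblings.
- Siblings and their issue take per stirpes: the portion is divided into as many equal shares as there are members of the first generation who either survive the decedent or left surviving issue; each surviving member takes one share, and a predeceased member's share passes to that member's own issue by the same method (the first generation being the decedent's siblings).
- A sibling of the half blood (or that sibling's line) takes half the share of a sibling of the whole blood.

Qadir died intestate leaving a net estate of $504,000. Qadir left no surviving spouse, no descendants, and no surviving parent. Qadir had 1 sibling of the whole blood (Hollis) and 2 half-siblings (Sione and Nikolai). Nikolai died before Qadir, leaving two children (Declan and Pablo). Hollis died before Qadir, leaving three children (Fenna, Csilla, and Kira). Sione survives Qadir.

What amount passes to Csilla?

Csilla receives $84,000.

The entire $504,000 passes to the siblings and their issue.
Counting each half-blood sibling's line as half a unit, there are 2 units in $504,000, so one unit is $252,000. Whole-blood lines (Hollis) take $252,000 each; half-blood lines (Sione and Nikolai) take $126,000 each.
Nikolai's share ($126,000) is divided into 2 shares of $63,000: Declan and Pablo each take $63,000.
Hollis's share ($252,000) is divided into 3 shares of $84,000: Fenna, Csilla, and Kira each take $84,000.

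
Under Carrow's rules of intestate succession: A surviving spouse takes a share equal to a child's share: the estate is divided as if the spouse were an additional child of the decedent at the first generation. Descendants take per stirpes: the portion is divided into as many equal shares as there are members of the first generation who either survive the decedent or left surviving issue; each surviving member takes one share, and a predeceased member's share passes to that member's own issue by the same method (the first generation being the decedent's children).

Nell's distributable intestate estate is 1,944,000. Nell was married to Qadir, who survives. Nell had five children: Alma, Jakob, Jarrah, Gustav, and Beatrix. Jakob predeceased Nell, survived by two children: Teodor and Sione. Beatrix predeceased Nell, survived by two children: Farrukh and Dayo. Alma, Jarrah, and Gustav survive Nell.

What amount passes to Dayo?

Dayo receives 162,000.

The spouse counts as an additional share at the children's level, so there are 6 primary shares of 324,000. Qadir takes one such share (324,000).
The children's combined portion (1,620,000) is divided into 5 shares of 324,000: Alma, Jarrah, and Gustav each take 324,000; Jakob's 324,000 share passes to Jakob's issue; Beatrix's 324,000 share passes to Beatrix's issue.
Jakob's share (324,000) is divided into 2 shares of 162,000: Teodor and Sione each take 162,000.
Beatrix's share (324,000) is divided into 2 shares of 162,000: Farrukh and Dayo each take 162,000.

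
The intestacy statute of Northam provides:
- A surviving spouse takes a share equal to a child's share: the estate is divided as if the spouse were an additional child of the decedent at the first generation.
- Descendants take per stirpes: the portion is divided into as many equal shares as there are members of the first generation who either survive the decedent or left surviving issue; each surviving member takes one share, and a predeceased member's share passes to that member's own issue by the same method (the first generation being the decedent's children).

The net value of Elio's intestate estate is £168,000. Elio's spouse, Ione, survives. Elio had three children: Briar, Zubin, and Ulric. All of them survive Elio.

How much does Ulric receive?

Ulric receives £42,000.

The spouse counts as an additional share at the children's level, so there are 4 primary shares of £42,000. Ione takes one such share (£42,000).
The children's combined portion (£126,000) is divided into 3 shares of £42,000: Briar, Zubin, and Ulric each take £42,000.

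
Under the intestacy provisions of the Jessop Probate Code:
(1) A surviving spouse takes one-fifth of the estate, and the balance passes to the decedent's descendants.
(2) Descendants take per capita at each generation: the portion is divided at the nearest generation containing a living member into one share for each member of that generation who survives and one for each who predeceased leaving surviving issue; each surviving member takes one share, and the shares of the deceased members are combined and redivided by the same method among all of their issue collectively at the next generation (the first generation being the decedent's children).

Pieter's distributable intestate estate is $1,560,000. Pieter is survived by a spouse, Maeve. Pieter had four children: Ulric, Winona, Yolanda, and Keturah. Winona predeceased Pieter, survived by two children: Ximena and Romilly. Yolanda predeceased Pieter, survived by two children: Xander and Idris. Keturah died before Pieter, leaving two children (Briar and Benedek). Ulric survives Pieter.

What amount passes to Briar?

Briar receives $156,000.

Maeve takes one-fifth of $1,560,000 = $312,000. The remaining $1,248,000 passes to the descendants.
The descendants' portion ($1,248,000) is divided at the children's generation into 4 shares of $312,000. Ulric takes $312,000. The 3 shares of the deceased (Winona, Yolanda, and Keturah) are combined into a pool of $936,000.
That pool ($936,000) is divided at the grandchildren's generation equally among Ximena, Romilly, Xander, Idris, Briar, and Benedek: $156,000 each.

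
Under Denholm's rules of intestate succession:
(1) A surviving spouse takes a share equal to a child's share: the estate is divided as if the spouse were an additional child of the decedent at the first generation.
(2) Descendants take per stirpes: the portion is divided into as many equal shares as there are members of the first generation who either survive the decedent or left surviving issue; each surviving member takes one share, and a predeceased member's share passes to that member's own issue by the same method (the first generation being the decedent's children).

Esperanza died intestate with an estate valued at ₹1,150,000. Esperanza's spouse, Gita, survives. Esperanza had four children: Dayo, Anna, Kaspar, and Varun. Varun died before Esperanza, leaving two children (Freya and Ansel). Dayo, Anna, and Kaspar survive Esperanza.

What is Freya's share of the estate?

The spouse counts as an additional share at the children's level, so there are 5 primary shares of ₹230,000. Gita takes one such share (₹230,000).
The children's combined portion (₹920,000) is divided into 4 shares of ₹230,000: Dayo, Anna, and Kaspar each take ₹230,000; Varun's ₹230,000 share passes to Varun's issue.
Varun's share (₹230,000) is divided into 2 shares of ₹115,000: Freya and Ansel each take ₹115,000.

Freya receives ₹115,000.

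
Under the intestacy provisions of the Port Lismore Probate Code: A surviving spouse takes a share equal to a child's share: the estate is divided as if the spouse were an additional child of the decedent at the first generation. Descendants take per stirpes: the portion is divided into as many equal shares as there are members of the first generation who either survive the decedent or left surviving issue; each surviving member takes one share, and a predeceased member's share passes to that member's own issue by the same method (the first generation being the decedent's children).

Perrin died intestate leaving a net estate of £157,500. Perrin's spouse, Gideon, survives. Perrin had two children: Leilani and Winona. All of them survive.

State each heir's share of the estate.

Gideon: £52,500; Leilani: £52,500; Winona: £52,500

The spouse counts as an additional share at the children's level, so there are 3 primary shares of £52,500. Gideon takes one such share (£52,500).
The children's combined portion (£105,000) is divided into 2 shares of £52,500: Leilani and Winona each take £52,500.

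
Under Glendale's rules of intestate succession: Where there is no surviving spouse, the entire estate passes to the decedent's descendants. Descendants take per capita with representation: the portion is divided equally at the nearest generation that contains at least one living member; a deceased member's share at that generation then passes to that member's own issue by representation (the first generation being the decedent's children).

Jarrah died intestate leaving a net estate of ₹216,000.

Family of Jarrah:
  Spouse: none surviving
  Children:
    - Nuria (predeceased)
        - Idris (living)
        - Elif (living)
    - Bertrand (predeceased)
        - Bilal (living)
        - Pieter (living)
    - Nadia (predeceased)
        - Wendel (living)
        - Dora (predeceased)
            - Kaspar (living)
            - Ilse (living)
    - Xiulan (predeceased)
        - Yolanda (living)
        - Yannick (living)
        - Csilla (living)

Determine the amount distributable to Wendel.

The entire ₹216,000 passes to the descendants.
No child survives, so the initial division is made at the grandchildren's generation.
That amount (₹216,000) is divided into 9 shares of ₹24,000: Idris, Elif, Bilal, Pieter, Wendel, Yolanda, Yannick, and Csilla each take ₹24,000; Dora's ₹24,000 share passes to Dora's issue.
Dora's share (₹24,000) is divided into 2 shares of ₹12,000: Kaspar and Ilse each take ₹12,000.

Wendel receives ₹24,000.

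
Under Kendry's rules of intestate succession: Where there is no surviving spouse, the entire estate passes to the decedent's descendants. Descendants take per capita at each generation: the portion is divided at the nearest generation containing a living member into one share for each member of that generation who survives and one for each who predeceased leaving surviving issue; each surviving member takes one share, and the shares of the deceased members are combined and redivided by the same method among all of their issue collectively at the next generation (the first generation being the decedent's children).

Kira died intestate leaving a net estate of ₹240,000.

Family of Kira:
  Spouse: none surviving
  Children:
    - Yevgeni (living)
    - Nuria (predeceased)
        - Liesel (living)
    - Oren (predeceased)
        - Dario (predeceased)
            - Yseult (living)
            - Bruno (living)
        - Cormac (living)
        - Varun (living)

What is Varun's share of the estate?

Varun receives ₹40,000.

The entire ₹240,000 passes to the descendants.
That amount (₹240,000) is divided at the children's generation into 3 shares of ₹80,000. Yevgeni takes ₹80,000. The 2 shares of the deceased (Nuria and Oren) are combined into a pool of ₹160,000.
That pool (₹160,000) is divided at the grandchildren's generation into 4 shares of ₹40,000. Liesel, Cormac, and Varun each take ₹40,000. The remaining share for the deceased Dario (₹40,000) is carried to the next generation.
That pool (₹40,000) is divided at the great-grandchildren's generation equally among Yseult and Bruno: ₹20,000 each.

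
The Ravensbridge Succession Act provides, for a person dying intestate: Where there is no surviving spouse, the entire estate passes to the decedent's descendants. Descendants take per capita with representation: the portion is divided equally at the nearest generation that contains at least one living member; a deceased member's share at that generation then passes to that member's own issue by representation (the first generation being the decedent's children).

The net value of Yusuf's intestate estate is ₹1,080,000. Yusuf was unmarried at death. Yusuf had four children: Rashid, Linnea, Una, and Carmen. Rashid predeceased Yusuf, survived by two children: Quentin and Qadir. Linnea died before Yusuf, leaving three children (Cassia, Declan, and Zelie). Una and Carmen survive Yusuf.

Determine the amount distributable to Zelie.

The entire ₹1,080,000 passes to the descendants.
That amount (₹1,080,000) is divided into 4 shares of ₹270,000: Una and Carmen each take ₹270,000; Rashid's ₹270,000 share passes to Rashid's issue; Linnea's ₹270,000 share passes to Linnea's issue.
Rashid's share (₹270,000) is divided into 2 shares of ₹135,000: Quentin and Qadir each take ₹135,000.
Linnea's share (₹270,000) is divided into 3 shares of ₹90,000: Cassia, Declan, and Zelie each take ₹90,000.

Zelie receives ₹90,000.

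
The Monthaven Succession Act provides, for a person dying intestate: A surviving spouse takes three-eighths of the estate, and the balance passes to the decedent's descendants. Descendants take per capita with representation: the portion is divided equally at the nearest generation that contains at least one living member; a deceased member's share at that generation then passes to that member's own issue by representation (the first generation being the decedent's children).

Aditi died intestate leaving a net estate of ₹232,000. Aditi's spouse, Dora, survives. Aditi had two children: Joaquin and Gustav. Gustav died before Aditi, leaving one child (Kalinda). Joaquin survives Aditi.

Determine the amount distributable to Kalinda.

Dora takes three-eighths of ₹232,000 = ₹87,000. The remaining ₹145,000 passes to the descendants.
The descendants' portion (₹145,000) is divided into 2 shares of ₹72,500: Joaquin takes ₹72,500; Gustav's ₹72,500 share passes to Gustav's issue.
Gustav's share (₹72,500) passes entirely to Kalinda.

Kalinda receives ₹72,500.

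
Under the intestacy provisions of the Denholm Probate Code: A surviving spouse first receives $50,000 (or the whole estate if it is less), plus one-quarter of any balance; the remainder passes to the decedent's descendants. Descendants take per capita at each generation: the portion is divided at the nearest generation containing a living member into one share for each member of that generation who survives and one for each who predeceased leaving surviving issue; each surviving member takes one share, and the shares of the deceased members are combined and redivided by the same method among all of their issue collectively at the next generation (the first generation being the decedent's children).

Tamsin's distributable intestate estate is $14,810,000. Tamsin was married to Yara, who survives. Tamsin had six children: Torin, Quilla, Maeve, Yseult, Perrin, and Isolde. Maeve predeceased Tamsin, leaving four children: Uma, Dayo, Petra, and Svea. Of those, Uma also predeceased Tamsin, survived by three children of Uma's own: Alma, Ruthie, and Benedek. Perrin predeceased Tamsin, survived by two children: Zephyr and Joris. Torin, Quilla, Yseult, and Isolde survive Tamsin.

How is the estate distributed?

Yara first takes $50,000, leaving a balance of $14,760,000. Yara then takes one-quarter of the balance ($3,690,000), for a total of $3,740,000. The remaining $11,070,000 passes to the descendants.
The descendants' portion ($11,070,000) is divided at the children's generation into 6 shares of $1,845,000. Torin, Quilla, Yseult, and Isolde each take $1,845,000. The 2 shares of the deceased (Maeve and Perrin) are combined into a pool of $3,690,000.
That pool ($3,690,000) is divided at the grandchildren's generation into 6 shares of $615,000. Dayo, Petra, Svea, Zephyr, and Joris each take $615,000. The remaining share for the deceased Uma ($615,000) is carried to the next generation.
That pool ($615,000) is divided at the great-grandchildren's generation equally among Alma, Ruthie, and Benedek: $205,000 each.

Yara: $3,740,000; Torin: $1,845,000; Quilla: $1,845,000; Alma: $205,000; Ruthie: $205,000; Benedek: $205,000; Dayo: $615,000; Petra: $615,000; Svea: $615,000; Yseult: $1,845,000; Zephyr: $615,000; Joris: $615,000; Isolde: $1,845,000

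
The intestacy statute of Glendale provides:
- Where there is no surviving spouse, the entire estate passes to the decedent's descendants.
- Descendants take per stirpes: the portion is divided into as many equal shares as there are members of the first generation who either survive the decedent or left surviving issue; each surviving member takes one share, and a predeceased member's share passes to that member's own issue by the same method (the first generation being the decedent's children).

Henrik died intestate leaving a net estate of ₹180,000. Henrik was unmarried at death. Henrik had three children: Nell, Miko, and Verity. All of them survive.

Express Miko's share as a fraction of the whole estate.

The entire ₹180,000 passes to the descendants.
That amount (₹180,000) is divided into 3 shares of ₹60,000: Nell, Miko, and Verity each take ₹60,000.

Miko receives 1/3 of the estate.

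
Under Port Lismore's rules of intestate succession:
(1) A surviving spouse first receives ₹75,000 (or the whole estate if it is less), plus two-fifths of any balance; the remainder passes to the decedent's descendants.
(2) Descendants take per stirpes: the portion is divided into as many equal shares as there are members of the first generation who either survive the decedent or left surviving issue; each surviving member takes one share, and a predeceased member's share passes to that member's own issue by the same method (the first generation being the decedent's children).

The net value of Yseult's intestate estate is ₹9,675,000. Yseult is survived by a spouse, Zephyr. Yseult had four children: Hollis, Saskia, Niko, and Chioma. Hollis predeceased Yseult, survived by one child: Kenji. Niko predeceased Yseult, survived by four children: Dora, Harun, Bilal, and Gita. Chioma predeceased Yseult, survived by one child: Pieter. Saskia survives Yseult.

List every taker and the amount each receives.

Zephyr first takes ₹75,000, leaving a balance of ₹9,600,000. Zephyr then takes two-fifths of the balance (₹3,840,000), for a total of ₹3,915,000. The remaining ₹5,760,000 passes to the descendants.
The descendants' portion (₹5,760,000) is divided into 4 shares of ₹1,440,000: Saskia takes ₹1,440,000; Hollis's ₹1,440,000 share passes to Hollis's issue; Niko's ₹1,440,000 share passes to Niko's issue; Chioma's ₹1,440,000 share passes to Chioma's issue.
Hollis's share (₹1,440,000) passes entirely to Kenji.
Niko's share (₹1,440,000) is divided into 4 shares of ₹360,000: Dora, Harun, Bilal, and Gita each take ₹360,000.
Chioma's share (₹1,440,000) passes entirely to Pieter.

Zephyr: ₹3,915,000; Kenji: ₹1,440,000; Saskia: ₹1,440,000; Dora: ₹360,000; Harun: ₹360,000; Bilal: ₹360,000; Gita: ₹360,000; Pieter: ₹1,440,000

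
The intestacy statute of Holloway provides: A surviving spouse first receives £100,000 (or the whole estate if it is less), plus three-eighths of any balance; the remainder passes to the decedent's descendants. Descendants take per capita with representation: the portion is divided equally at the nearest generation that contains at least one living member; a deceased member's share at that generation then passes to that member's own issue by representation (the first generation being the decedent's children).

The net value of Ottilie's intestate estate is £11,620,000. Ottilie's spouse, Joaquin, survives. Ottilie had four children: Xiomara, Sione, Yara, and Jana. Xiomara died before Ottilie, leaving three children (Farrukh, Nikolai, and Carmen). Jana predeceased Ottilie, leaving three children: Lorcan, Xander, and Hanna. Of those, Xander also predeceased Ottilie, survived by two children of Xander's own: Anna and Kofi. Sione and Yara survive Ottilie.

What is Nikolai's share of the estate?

Joaquin first takes £100,000, leaving a balance of £11,520,000. Joaquin then takes three-eighths of the balance (£4,320,000), for a total of £4,420,000. The remaining £7,200,000 passes to the descendants.
The descendants' portion (£7,200,000) is divided into 4 shares of £1,800,000: Sione and Yara each take £1,800,000; Xiomara's £1,800,000 share passes to Xiomara's issue; Jana's £1,800,000 share passes to Jana's issue.
Xiomara's share (£1,800,000) is divided into 3 shares of £600,000: Farrukh, Nikolai, and Carmen each take £600,000.
Jana's share (£1,800,000) is divided into 3 shares of £600,000: Lorcan and Hanna each take £600,000; Xander's £600,000 share passes to Xander's issue.
Xander's share (£600,000) is divided into 2 shares of £300,000: Anna and Kofi each take £300,000.

Nikolai receives £600,000.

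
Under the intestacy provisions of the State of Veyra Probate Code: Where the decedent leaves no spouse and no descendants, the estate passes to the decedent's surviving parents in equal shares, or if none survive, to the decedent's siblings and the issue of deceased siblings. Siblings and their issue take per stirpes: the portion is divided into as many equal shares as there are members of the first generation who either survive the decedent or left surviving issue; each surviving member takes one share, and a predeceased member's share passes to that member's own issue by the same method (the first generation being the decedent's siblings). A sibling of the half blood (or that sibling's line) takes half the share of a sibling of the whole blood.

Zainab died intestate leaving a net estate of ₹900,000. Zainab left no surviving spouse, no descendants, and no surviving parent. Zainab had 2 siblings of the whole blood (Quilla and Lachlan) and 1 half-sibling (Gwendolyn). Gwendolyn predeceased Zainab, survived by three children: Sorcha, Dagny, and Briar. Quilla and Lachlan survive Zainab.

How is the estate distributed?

The entire ₹900,000 passes to the siblings and their issue.
Counting each half-blood sibling's line as half a unit, there are 5/2 units in ₹900,000, so one unit is ₹360,000. Whole-blood lines (Quilla and Lachlan) take ₹360,000 each; half-blood lines (Gwendolyn) take ₹180,000 each.
Gwendolyn's share (₹180,000) is divided into 3 shares of ₹60,000: Sorcha, Dagny, and Briar each take ₹60,000.

Quilla: ₹360,000; Lachlan: ₹360,000; Sorcha: ₹60,000; Dagny: ₹60,000; Briar: ₹60,000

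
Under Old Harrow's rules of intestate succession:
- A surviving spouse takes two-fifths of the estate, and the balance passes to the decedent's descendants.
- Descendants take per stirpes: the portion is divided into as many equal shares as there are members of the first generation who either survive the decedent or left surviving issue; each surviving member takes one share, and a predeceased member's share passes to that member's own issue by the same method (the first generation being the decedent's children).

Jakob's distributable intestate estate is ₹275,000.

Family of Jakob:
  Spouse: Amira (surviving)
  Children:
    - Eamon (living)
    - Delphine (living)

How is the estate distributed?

Amira takes two-fifths of ₹275,000 = ₹110,000. The remaining ₹165,000 passes to the descendants.
The descendants' portion (₹165,000) is divided into 2 shares of ₹82,500: Eamon and Delphine each take ₹82,500.

Amira: ₹110,000; Eamon: ₹82,500; Delphine: ₹82,500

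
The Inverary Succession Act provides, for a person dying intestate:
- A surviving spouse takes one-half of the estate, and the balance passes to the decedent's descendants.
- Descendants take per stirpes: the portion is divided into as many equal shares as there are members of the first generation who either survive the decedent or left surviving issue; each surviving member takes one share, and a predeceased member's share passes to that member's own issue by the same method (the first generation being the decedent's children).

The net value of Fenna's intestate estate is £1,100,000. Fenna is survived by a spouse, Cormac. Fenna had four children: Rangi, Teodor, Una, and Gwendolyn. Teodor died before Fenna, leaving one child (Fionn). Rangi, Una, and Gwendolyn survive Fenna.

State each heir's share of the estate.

Cormac: £550,000; Rangi: £137,500; Fionn: £137,500; Una: £137,500; Gwendolyn: £137,500

Cormac takes one-half of £1,100,000 = £550,000. The remaining £550,000 passes to the descendants.
The descendants' portion (£550,000) is divided into 4 shares of £137,500: Rangi, Una, and Gwendolyn each take £137,500; Teodor's £137,500 share passes to Teodor's issue.
Teodor's share (£137,500) passes entirely to Fionn.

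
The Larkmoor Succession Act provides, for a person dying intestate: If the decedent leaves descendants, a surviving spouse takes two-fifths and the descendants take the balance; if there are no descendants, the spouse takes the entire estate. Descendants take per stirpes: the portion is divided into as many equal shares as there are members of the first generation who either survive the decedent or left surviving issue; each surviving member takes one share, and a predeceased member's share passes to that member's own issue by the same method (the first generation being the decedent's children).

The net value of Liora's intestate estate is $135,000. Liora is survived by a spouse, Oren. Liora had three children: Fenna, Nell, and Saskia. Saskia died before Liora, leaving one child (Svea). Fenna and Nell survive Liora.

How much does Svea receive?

Svea receives $27,000.

Oren takes two-fifths of $135,000 = $54,000. The remaining $81,000 passes to the descendants.
The descendants' portion ($81,000) is divided into 3 shares of $27,000: Fenna and Nell each take $27,000; Saskia's $27,000 share passes to Saskia's issue.
Saskia's share ($27,000) passes entirely to Svea.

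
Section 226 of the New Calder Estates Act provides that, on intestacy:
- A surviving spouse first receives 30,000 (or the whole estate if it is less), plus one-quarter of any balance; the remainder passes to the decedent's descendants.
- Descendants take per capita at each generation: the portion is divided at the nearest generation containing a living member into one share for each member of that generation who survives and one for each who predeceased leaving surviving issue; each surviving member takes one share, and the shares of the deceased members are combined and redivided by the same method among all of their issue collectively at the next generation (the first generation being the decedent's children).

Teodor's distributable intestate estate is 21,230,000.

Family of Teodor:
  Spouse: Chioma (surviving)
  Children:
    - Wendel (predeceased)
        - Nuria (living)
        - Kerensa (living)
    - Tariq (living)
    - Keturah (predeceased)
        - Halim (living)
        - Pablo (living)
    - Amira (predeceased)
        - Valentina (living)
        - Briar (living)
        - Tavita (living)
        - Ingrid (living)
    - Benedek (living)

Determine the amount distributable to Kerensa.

Kerensa receives 1,192,500.

Chioma first takes 30,000, leaving a balance of 21,200,000. Chioma then takes one-quarter of the balance (5,300,000), for a total of 5,330,000. The remaining 15,900,000 passes to the descendants.
The descendants' portion (15,900,000) is divided at the children's generation into 5 shares of 3,180,000. Tariq and Benedek each take 3,180,000. The 3 shares of the deceased (Wendel, Keturah, and Amira) are combined into a pool of 9,540,000.
That pool (9,540,000) is divided at the grandchildren's generation equally among Nuria, Kerensa, Halim, Pablo, Valentina, Briar, Tavita, and Ingrid: 1,192,500 each.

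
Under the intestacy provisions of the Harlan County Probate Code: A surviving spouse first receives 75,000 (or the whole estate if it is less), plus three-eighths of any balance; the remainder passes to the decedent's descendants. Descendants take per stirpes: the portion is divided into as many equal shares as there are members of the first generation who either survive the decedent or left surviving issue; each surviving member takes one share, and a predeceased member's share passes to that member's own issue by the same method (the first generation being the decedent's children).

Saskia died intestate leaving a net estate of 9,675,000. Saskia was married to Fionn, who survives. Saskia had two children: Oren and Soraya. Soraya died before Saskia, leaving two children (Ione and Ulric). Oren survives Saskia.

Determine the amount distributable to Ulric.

Ulric receives 1,500,000.

Fionn first takes 75,000, leaving a balance of 9,600,000. Fionn then takes three-eighths of the balance (3,600,000), for a total of 3,675,000. The remaining 6,000,000 passes to the descendants.
The descendants' portion (6,000,000) is divided into 2 shares of 3,000,000: Oren takes 3,000,000; Soraya's 3,000,000 share passes to Soraya's issue.
Soraya's share (3,000,000) is divided into 2 shares of 1,500,000: Ione and Ulric each take 1,500,000.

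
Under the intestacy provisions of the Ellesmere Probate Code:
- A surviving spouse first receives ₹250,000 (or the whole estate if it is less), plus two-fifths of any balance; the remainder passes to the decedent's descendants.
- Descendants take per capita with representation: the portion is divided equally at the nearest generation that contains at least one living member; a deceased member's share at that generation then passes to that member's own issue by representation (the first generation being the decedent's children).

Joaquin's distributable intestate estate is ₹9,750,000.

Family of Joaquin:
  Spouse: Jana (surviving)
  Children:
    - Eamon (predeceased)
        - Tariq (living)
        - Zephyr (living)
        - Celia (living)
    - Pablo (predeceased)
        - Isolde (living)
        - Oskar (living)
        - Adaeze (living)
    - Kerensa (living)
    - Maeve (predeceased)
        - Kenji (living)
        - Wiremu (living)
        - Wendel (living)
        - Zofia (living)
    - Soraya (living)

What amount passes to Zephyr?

Jana first takes ₹250,000, leaving a balance of ₹9,500,000. Jana then takes two-fifths of the balance (₹3,800,000), for a total of ₹4,050,000. The remaining ₹5,700,000 passes to the descendants.
The descendants' portion (₹5,700,000) is divided into 5 shares of ₹1,140,000: Kerensa and Soraya each take ₹1,140,000; Eamon's ₹1,140,000 share passes to Eamon's issue; Pablo's ₹1,140,000 share passes to Pablo's issue; Maeve's ₹1,140,000 share passes to Maeve's issue.
Eamon's share (₹1,140,000) is divided into 3 shares of ₹380,000: Tariq, Zephyr, and Celia each take ₹380,000.
Pablo's share (₹1,140,000) is divided into 3 shares of ₹380,000: Isolde, Oskar, and Adaeze each take ₹380,000.
Maeve's share (₹1,140,000) is divided into 4 shares of ₹285,000: Kenji, Wiremu, Wendel, and Zofia each take ₹285,000.

Zephyr receives ₹380,000.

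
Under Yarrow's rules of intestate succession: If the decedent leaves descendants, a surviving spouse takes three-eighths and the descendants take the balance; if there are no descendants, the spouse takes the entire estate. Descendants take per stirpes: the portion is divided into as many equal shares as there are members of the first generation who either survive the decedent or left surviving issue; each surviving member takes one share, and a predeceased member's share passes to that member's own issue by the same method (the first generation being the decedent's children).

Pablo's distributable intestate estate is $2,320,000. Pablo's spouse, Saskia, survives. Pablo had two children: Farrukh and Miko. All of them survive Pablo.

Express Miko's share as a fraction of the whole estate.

Saskia takes three-eighths of $2,320,000 = $870,000. The remaining $1,450,000 passes to the descendants.
The descendants' portion ($1,450,000) is divided into 2 shares of $725,000: Farrukh and Miko each take $725,000.

Miko receives 5/16 of the estate.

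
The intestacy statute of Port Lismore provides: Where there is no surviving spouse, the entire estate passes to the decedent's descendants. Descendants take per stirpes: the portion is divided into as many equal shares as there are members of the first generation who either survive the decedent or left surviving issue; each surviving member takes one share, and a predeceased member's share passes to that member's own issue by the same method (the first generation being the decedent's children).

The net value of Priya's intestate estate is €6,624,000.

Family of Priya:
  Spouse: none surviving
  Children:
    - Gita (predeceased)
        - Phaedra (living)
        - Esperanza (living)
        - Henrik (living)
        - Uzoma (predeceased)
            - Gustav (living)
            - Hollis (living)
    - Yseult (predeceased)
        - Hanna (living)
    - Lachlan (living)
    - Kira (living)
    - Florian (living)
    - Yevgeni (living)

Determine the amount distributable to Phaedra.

The entire €6,624,000 passes to the descendants.
That amount (€6,624,000) is divided into 6 shares of €1,104,000: Lachlan, Kira, Florian, and Yevgeni each take €1,104,000; Gita's €1,104,000 share passes to Gita's issue; Yseult's €1,104,000 share passes to Yseult's issue.
Gita's share (€1,104,000) is divided into 4 shares of €276,000: Phaedra, Esperanza, and Henrik each take €276,000; Uzoma's €276,000 share passes to Uzoma's issue.
Uzoma's share (€276,000) is divided into 2 shares of €138,000: Gustav and Hollis each take €138,000.
Yseult's share (€1,104,000) passes entirely to Hanna.

Phaedra receives €276,000.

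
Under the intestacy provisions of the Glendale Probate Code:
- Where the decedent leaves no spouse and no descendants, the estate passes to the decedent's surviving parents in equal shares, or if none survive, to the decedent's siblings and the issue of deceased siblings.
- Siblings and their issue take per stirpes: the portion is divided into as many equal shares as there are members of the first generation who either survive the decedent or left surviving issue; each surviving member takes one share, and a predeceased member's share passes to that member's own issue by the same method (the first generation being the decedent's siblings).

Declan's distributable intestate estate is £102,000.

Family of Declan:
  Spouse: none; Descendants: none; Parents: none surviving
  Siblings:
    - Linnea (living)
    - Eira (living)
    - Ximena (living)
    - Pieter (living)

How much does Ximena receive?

The entire £102,000 passes to the siblings and their issue.
That amount (£102,000) is divided into 4 shares of £25,500: Linnea, Eira, Ximena, and Pieter each take £25,500.

Ximena receives £25,500.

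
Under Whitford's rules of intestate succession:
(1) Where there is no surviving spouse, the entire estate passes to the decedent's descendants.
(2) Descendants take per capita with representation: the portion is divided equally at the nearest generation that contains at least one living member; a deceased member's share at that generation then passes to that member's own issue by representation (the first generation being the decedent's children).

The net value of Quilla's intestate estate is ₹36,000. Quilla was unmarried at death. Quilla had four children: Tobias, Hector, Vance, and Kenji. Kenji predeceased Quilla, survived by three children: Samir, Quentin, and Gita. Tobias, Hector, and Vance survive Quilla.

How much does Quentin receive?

Quentin receives ₹3,000.

The entire ₹36,000 passes to the descendants.
That amount (₹36,000) is divided into 4 shares of ₹9,000: Tobias, Hector, and Vance each take ₹9,000; Kenji's ₹9,000 share passes to Kenji's issue.
Kenji's share (₹9,000) is divided into 3 shares of ₹3,000: Samir, Quentin, and Gita each take ₹3,000.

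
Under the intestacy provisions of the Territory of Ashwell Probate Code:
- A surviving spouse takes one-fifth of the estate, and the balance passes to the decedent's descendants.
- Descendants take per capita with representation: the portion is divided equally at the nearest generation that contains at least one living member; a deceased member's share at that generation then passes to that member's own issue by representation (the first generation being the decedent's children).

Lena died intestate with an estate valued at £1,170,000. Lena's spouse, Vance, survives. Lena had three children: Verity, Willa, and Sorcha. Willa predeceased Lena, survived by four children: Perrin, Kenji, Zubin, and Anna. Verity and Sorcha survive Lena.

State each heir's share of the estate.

Vance takes one-fifth of £1,170,000 = £234,000. The remaining £936,000 passes to the descendants.
The descendants' portion (£936,000) is divided into 3 shares of £312,000: Verity and Sorcha each take £312,000; Willa's £312,000 share passes to Willa's issue.
Willa's share (£312,000) is divided into 4 shares of £78,000: Perrin, Kenji, Zubin, and Anna each take £78,000.

Vance: £234,000; Verity: £312,000; Perrin: £78,000; Kenji: £78,000; Zubin: £78,000; Anna: £78,000; Sorcha: £312,000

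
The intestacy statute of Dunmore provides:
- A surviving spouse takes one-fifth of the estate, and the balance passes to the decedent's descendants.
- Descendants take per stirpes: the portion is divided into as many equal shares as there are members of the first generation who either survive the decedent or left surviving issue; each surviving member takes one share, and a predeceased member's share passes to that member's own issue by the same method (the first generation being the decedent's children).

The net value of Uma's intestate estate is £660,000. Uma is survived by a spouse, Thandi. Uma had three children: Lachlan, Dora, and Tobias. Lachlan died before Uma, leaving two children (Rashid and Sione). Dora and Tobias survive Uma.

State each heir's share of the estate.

Thandi takes one-fifth of £660,000 = £132,000. The remaining £528,000 passes to the descendants.
The descendants' portion (£528,000) is divided into 3 shares of £176,000: Dora and Tobias each take £176,000; Lachlan's £176,000 share passes to Lachlan's issue.
Lachlan's share (£176,000) is divided into 2 shares of £88,000: Rashid and Sione each take £88,000.

Thandi: £132,000; Rashid: £88,000; Sione: £88,000; Dora: £176,000; Tobias: £176,000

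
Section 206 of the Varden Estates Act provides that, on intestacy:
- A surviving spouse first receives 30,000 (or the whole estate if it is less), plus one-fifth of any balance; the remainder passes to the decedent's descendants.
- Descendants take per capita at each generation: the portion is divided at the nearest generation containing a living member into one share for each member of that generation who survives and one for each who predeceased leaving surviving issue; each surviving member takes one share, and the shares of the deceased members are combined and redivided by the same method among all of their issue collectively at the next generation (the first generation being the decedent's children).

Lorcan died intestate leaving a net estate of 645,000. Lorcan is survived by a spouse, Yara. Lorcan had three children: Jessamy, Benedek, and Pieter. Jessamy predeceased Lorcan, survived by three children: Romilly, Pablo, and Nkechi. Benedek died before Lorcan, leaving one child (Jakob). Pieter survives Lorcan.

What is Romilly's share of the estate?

Yara first takes 30,000, leaving a balance of 615,000. Yara then takes one-fifth of the balance (123,000), for a total of 153,000. The remaining 492,000 passes to the descendants.
The descendants' portion (492,000) is divided at the children's generation into 3 shares of 164,000. Pieter takes 164,000. The 2 shares of the deceased (Jessamy and Benedek) are combined into a pool of 328,000.
That pool (328,000) is divided at the grandchildren's generation equally among Romilly, Pablo, Nkechi, and Jakob: 82,000 each.

Romilly receives 82,000.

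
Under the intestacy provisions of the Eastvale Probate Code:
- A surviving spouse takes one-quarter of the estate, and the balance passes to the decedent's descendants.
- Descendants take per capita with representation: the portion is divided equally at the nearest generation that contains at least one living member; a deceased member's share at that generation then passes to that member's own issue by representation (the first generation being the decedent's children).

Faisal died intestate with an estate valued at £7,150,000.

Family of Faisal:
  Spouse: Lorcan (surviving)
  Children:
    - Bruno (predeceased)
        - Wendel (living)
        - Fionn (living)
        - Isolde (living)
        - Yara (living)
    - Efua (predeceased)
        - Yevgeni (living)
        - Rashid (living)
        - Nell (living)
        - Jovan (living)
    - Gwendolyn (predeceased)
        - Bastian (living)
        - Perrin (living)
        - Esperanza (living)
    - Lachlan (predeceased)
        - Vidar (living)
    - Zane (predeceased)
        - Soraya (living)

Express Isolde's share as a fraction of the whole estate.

Lorcan takes one-quarter of £7,150,000 = £1,787,500. The remaining £5,362,500 passes to the descendants.
No child survives, so the initial division is made at the grandchildren's generation.
The descendants' portion (£5,362,500) is divided into 13 shares of £412,500: Wendel, Fionn, Isolde, Yara, Yevgeni, Rashid, Nell, Jovan, Bastian, Perrin, Esperanza, Vidar, and Soraya each take £412,500.

Isolde receives 3/52 of the estate.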